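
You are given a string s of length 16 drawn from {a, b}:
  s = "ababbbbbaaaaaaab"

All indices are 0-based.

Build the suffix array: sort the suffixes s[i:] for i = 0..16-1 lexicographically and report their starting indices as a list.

sorted suffixes:
  #0 SA[0]=8  'aaaaaaab'
  #1 SA[1]=9  'aaaaaab'
  #2 SA[2]=10  'aaaaab'
  #3 SA[3]=11  'aaaab'
  #4 SA[4]=12  'aaab'
  #5 SA[5]=13  'aab'
  #6 SA[6]=14  'ab'
  #7 SA[7]=0  'ababbbbbaaaaaaab'
  #8 SA[8]=2  'abbbbbaaaaaaab'
  #9 SA[9]=15  'b'
  #10 SA[10]=7  'baaaaaaab'
  #11 SA[11]=1  'babbbbbaaaaaaab'
  #12 SA[12]=6  'bbaaaaaaab'
  #13 SA[13]=5  'bbbaaaaaaab'
  #14 SA[14]=4  'bbbbaaaaaaab'
  #15 SA[15]=3  'bbbbbaaaaaaab'

[8, 9, 10, 11, 12, 13, 14, 0, 2, 15, 7, 1, 6, 5, 4, 3]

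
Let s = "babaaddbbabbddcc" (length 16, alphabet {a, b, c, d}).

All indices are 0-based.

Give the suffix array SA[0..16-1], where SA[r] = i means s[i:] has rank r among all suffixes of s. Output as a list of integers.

rank→(start, suffix):
  0 → (3, 'aaddbbabbddcc')
  1 → (1, 'abaaddbbabbddcc')
  2 → (9, 'abbddcc')
  3 → (4, 'addbbabbddcc')
  4 → (2, 'baaddbbabbddcc')
  5 → (0, 'babaaddbbabbddcc')
  6 → (8, 'babbddcc')
  7 → (7, 'bbabbddcc')
  8 → (10, 'bbddcc')
  9 → (11, 'bddcc')
  10 → (15, 'c')
  11 → (14, 'cc')
  12 → (6, 'dbbabbddcc')
  13 → (13, 'dcc')
  14 → (5, 'ddbbabbddcc')
  15 → (12, 'ddcc')

[3, 1, 9, 4, 2, 0, 8, 7, 10, 11, 15, 14, 6, 13, 5, 12]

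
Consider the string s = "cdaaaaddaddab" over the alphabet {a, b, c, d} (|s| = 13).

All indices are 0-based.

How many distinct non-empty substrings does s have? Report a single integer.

72

sorted suffixes:
  #0 SA[0]=2  'aaaaddaddab'
  #1 SA[1]=3  'aaaddaddab'
  #2 SA[2]=4  'aaddaddab'
  #3 SA[3]=11  'ab'
  #4 SA[4]=8  'addab'
  #5 SA[5]=5  'addaddab'
  #6 SA[6]=12  'b'
  #7 SA[7]=0  'cdaaaaddaddab'
  #8 SA[8]=1  'daaaaddaddab'
  #9 SA[9]=10  'dab'
  #10 SA[10]=7  'daddab'
  #11 SA[11]=9  'ddab'
  #12 SA[12]=6  'ddaddab'

SA = [2, 3, 4, 11, 8, 5, 12, 0, 1, 10, 7, 9, 6]
i: (SA[i-1],SA[i]) lcp shared
  1: (2,3) 3 'aaa'
  2: (3,4) 2 'aa'
  3: (4,11) 1 'a'
  4: (11,8) 1 'a'
  5: (8,5) 4 'adda'
  6: (5,12) 0 ''
  7: (12,0) 0 ''
  8: (0,1) 0 ''
  9: (1,10) 2 'da'
  10: (10,7) 2 'da'
  11: (7,9) 1 'd'
  12: (9,6) 3 'dda'

n(n+1)/2 = 13·14/2 = 91
Σ LCP = 0 + 3 + 2 + 1 + 1 + 4 + 0 + 0 + 0 + 2 + 2 + 1 + 3 = 19
distinct = 91 − 19 = 72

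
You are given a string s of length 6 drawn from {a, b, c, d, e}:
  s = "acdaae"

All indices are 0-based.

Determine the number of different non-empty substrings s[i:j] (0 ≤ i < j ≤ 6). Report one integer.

sorted suffixes:
  #0 SA[0]=3  'aae'
  #1 SA[1]=0  'acdaae'
  #2 SA[2]=4  'ae'
  #3 SA[3]=1  'cdaae'
  #4 SA[4]=2  'daae'
  #5 SA[5]=5  'e'

SA = [3, 0, 4, 1, 2, 5]
rank  pair      lcp
   1  s[3:],s[0:]  1  'a'
   2  s[0:],s[4:]  1  'a'
   3  s[4:],s[1:]  0  ''
   4  s[1:],s[2:]  0  ''
   5  s[2:],s[5:]  0  ''

n(n+1)/2 = 6·7/2 = 21
Σ LCP = 0 + 1 + 1 + 0 + 0 + 0 = 2
distinct = 21 − 2 = 19

19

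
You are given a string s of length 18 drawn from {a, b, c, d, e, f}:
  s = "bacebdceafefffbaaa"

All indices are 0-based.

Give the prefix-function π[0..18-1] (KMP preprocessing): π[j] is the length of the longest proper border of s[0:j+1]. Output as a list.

[0, 0, 0, 0, 1, 0, 0, 0, 0, 0, 0, 0, 0, 0, 1, 2, 0, 0]

π[0] = 0
j=1 s[j]='a': π[1]=0 (border '')
j=2 s[j]='c': π[2]=0 (border '')
j=3 s[j]='e': π[3]=0 (border '')
j=4 s[j]='b': π[4]=1 (border 'b')
j=5 s[j]='d': k: 1→0; π[5]=0 (border '')
j=6 s[j]='c': π[6]=0 (border '')
j=7 s[j]='e': π[7]=0 (border '')
j=8 s[j]='a': π[8]=0 (border '')
j=9 s[j]='f': π[9]=0 (border '')
j=10 s[j]='e': π[10]=0 (border '')
j=11 s[j]='f': π[11]=0 (border '')
j=12 s[j]='f': π[12]=0 (border '')
j=13 s[j]='f': π[13]=0 (border '')
j=14 s[j]='b': π[14]=1 (border 'b')
j=15 s[j]='a': π[15]=2 (border 'ba')
j=16 s[j]='a': k: 2→0; π[16]=0 (border '')
j=17 s[j]='a': π[17]=0 (border '')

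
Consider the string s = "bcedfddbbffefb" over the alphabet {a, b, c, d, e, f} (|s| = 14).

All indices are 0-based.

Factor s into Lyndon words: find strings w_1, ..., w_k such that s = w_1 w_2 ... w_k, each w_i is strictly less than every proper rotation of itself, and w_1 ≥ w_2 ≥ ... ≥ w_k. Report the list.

emit factor 1: 'bcedfdd' (i=0, period=7)
emit factor 2: 'bbffef' (i=7, period=6)
emit factor 3: 'b' (i=13, period=1)

["bcedfdd", "bbffef", "b"]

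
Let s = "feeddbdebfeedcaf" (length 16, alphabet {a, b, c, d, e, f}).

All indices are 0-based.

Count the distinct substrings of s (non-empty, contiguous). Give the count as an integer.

120

sorted suffixes:
  #0 SA[0]=14  'af'
  #1 SA[1]=5  'bdebfeedcaf'
  #2 SA[2]=8  'bfeedcaf'
  #3 SA[3]=13  'caf'
  #4 SA[4]=4  'dbdebfeedcaf'
  #5 SA[5]=12  'dcaf'
  #6 SA[6]=3  'ddbdebfeedcaf'
  #7 SA[7]=6  'debfeedcaf'
  #8 SA[8]=7  'ebfeedcaf'
  #9 SA[9]=11  'edcaf'
  #10 SA[10]=2  'eddbdebfeedcaf'
  #11 SA[11]=10  'eedcaf'
  #12 SA[12]=1  'eeddbdebfeedcaf'
  #13 SA[13]=15  'f'
  #14 SA[14]=9  'feedcaf'
  #15 SA[15]=0  'feeddbdebfeedcaf'

SA = [14, 5, 8, 13, 4, 12, 3, 6, 7, 11, 2, 10, 1, 15, 9, 0]
i: (SA[i-1],SA[i]) lcp shared
  1: (14,5) 0 ''
  2: (5,8) 1 'b'
  3: (8,13) 0 ''
  4: (13,4) 0 ''
  5: (4,12) 1 'd'
  6: (12,3) 1 'd'
  7: (3,6) 1 'd'
  8: (6,7) 0 ''
  9: (7,11) 1 'e'
  10: (11,2) 2 'ed'
  11: (2,10) 1 'e'
  12: (10,1) 3 'eed'
  13: (1,15) 0 ''
  14: (15,9) 1 'f'
  15: (9,0) 4 'feed'

n(n+1)/2 = 16·17/2 = 136
Σ LCP = 0 + 0 + 1 + 0 + 0 + 1 + 1 + 1 + 0 + 1 + 2 + 1 + 3 + 0 + 1 + 4 = 16
distinct = 136 − 16 = 120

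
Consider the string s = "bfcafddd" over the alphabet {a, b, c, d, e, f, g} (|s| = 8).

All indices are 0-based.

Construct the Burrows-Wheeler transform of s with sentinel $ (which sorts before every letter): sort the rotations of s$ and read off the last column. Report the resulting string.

rank  rotation   last
    0  $bfcafddd  d
    1  afddd$bfc  c
    2  bfcafddd$  $
    3  cafddd$bf  f
    4  d$bfcafdd  d
    5  dd$bfcafd  d
    6  ddd$bfcaf  f
    7  fcafddd$b  b
    8  fddd$bfca  a

dc$fddfba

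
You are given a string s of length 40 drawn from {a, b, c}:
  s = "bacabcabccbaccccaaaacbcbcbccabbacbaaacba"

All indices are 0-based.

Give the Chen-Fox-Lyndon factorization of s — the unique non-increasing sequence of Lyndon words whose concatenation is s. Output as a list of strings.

["b", "ac", "abcabccbacccc", "aaaacbcbcbccabbacbaaacb", "a"]

emit factor 1: 'b' (i=0, period=1)
emit factor 2: 'ac' (i=1, period=2)
emit factor 3: 'abcabccbacccc' (i=3, period=13)
emit factor 4: 'aaaacbcbcbccabbacbaaacb' (i=16, period=23)
emit factor 5: 'a' (i=39, period=1)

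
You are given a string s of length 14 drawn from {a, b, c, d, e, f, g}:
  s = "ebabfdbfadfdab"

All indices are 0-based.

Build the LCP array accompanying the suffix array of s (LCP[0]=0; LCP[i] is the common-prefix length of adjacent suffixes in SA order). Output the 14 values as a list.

[0, 2, 1, 0, 1, 1, 2, 0, 1, 1, 0, 0, 1, 2]

rank→(start, suffix):
  0 → (12, 'ab')
  1 → (2, 'abfdbfadfdab')
  2 → (8, 'adfdab')
  3 → (13, 'b')
  4 → (1, 'babfdbfadfdab')
  5 → (6, 'bfadfdab')
  6 → (3, 'bfdbfadfdab')
  7 → (11, 'dab')
  8 → (5, 'dbfadfdab')
  9 → (9, 'dfdab')
  10 → (0, 'ebabfdbfadfdab')
  11 → (7, 'fadfdab')
  12 → (10, 'fdab')
  13 → (4, 'fdbfadfdab')

SA = [12, 2, 8, 13, 1, 6, 3, 11, 5, 9, 0, 7, 10, 4]
rank  pair      lcp
   1  s[12:],s[2:]  2  'ab'
   2  s[2:],s[8:]  1  'a'
   3  s[8:],s[13:]  0  ''
   4  s[13:],s[1:]  1  'b'
   5  s[1:],s[6:]  1  'b'
   6  s[6:],s[3:]  2  'bf'
   7  s[3:],s[11:]  0  ''
   8  s[11:],s[5:]  1  'd'
   9  s[5:],s[9:]  1  'd'
  10  s[9:],s[0:]  0  ''
  11  s[0:],s[7:]  0  ''
  12  s[7:],s[10:]  1  'f'
  13  s[10:],s[4:]  2  'fd'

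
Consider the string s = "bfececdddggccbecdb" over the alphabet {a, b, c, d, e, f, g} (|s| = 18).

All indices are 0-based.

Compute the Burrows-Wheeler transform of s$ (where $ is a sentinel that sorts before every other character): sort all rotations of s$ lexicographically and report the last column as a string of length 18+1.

rank  rotation             last
    0  $bfececdddggccbecdb  b
    1  b$bfececdddggccbecd  d
    2  becdb$bfececdddggcc  c
    3  bfececdddggccbecdb$  $
    4  cbecdb$bfececdddggc  c
    5  ccbecdb$bfececdddgg  g
    6  cdb$bfececdddggccbe  e
    7  cdddggccbecdb$bfece  e
    8  cecdddggccbecdb$bfe  e
    9  db$bfececdddggccbec  c
   10  dddggccbecdb$bfecec  c
   11  ddggccbecdb$bfececd  d
   12  dggccbecdb$bfececdd  d
   13  ecdb$bfececdddggccb  b
   14  ecdddggccbecdb$bfec  c
   15  ececdddggccbecdb$bf  f
   16  fececdddggccbecdb$b  b
   17  gccbecdb$bfececdddg  g
   18  ggccbecdb$bfececddd  d

bdc$cgeeeccddbcfbgd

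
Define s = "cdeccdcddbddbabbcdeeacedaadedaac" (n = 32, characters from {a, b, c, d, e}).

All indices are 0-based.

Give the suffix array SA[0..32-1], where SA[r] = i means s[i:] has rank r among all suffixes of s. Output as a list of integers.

rank→(start, suffix):
  0 → (29, 'aac')
  1 → (24, 'aadedaac')
  2 → (13, 'abbcdeeacedaadedaac')
  3 → (30, 'ac')
  4 → (20, 'acedaadedaac')
  5 → (25, 'adedaac')
  6 → (12, 'babbcdeeacedaadedaac')
  7 → (14, 'bbcdeeacedaadedaac')
  8 → (15, 'bcdeeacedaadedaac')
  9 → (9, 'bddbabbcdeeacedaadedaac')
  10 → (31, 'c')
  11 → (3, 'ccdcddbddbabbcdeeacedaadedaac')
  12 → (4, 'cdcddbddbabbcdeeacedaadedaac')
  13 → (6, 'cddbddbabbcdeeacedaadedaac')
  14 → (0, 'cdeccdcddbddbabbcdeeacedaadedaac')
  15 → (16, 'cdeeacedaadedaac')
  16 → (21, 'cedaadedaac')
  17 → (28, 'daac')
  18 → (23, 'daadedaac')
  19 → (11, 'dbabbcdeeacedaadedaac')
  20 → (8, 'dbddbabbcdeeacedaadedaac')
  21 → (5, 'dcddbddbabbcdeeacedaadedaac')
  22 → (10, 'ddbabbcdeeacedaadedaac')
  23 → (7, 'ddbddbabbcdeeacedaadedaac')
  24 → (1, 'deccdcddbddbabbcdeeacedaadedaac')
  25 → (26, 'dedaac')
  26 → (17, 'deeacedaadedaac')
  27 → (19, 'eacedaadedaac')
  28 → (2, 'eccdcddbddbabbcdeeacedaadedaac')
  29 → (27, 'edaac')
  30 → (22, 'edaadedaac')
  31 → (18, 'eeacedaadedaac')

[29, 24, 13, 30, 20, 25, 12, 14, 15, 9, 31, 3, 4, 6, 0, 16, 21, 28, 23, 11, 8, 5, 10, 7, 1, 26, 17, 19, 2, 27, 22, 18]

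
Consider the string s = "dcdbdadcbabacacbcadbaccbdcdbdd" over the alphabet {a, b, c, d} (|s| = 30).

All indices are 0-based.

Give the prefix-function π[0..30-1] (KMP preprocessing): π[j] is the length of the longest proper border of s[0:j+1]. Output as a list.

[0, 0, 1, 0, 1, 0, 1, 2, 0, 0, 0, 0, 0, 0, 0, 0, 0, 0, 1, 0, 0, 0, 0, 0, 1, 2, 3, 4, 5, 1]

π[0] = 0
j=1 s[j]='c': π[1]=0 (border '')
j=2 s[j]='d': π[2]=1 (border 'd')
j=3 s[j]='b': k: 1→0; π[3]=0 (border '')
j=4 s[j]='d': π[4]=1 (border 'd')
j=5 s[j]='a': k: 1→0; π[5]=0 (border '')
j=6 s[j]='d': π[6]=1 (border 'd')
j=7 s[j]='c': π[7]=2 (border 'dc')
j=8 s[j]='b': k: 2→0; π[8]=0 (border '')
j=9 s[j]='a': π[9]=0 (border '')
j=10 s[j]='b': π[10]=0 (border '')
j=11 s[j]='a': π[11]=0 (border '')
j=12 s[j]='c': π[12]=0 (border '')
j=13 s[j]='a': π[13]=0 (border '')
j=14 s[j]='c': π[14]=0 (border '')
j=15 s[j]='b': π[15]=0 (border '')
j=16 s[j]='c': π[16]=0 (border '')
j=17 s[j]='a': π[17]=0 (border '')
j=18 s[j]='d': π[18]=1 (border 'd')
j=19 s[j]='b': k: 1→0; π[19]=0 (border '')
j=20 s[j]='a': π[20]=0 (border '')
j=21 s[j]='c': π[21]=0 (border '')
j=22 s[j]='c': π[22]=0 (border '')
j=23 s[j]='b': π[23]=0 (border '')
j=24 s[j]='d': π[24]=1 (border 'd')
j=25 s[j]='c': π[25]=2 (border 'dc')
j=26 s[j]='d': π[26]=3 (border 'dcd')
j=27 s[j]='b': π[27]=4 (border 'dcdb')
j=28 s[j]='d': π[28]=5 (border 'dcdbd')
j=29 s[j]='d': k: 5→1→0; π[29]=1 (border 'd')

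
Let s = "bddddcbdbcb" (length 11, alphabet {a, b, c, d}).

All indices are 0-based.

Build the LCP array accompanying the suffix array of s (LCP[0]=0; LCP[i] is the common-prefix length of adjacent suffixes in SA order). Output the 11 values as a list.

[0, 1, 1, 2, 0, 2, 0, 1, 1, 2, 3]

rank→(start, suffix):
  0 → (10, 'b')
  1 → (8, 'bcb')
  2 → (6, 'bdbcb')
  3 → (0, 'bddddcbdbcb')
  4 → (9, 'cb')
  5 → (5, 'cbdbcb')
  6 → (7, 'dbcb')
  7 → (4, 'dcbdbcb')
  8 → (3, 'ddcbdbcb')
  9 → (2, 'dddcbdbcb')
  10 → (1, 'ddddcbdbcb')

SA = [10, 8, 6, 0, 9, 5, 7, 4, 3, 2, 1]
[i] adj suffixes → lcp
  [1] 10/8 → 1 ('b')
  [2] 8/6 → 1 ('b')
  [3] 6/0 → 2 ('bd')
  [4] 0/9 → 0 ('')
  [5] 9/5 → 2 ('cb')
  [6] 5/7 → 0 ('')
  [7] 7/4 → 1 ('d')
  [8] 4/3 → 1 ('d')
  [9] 3/2 → 2 ('dd')
  [10] 2/1 → 3 ('ddd')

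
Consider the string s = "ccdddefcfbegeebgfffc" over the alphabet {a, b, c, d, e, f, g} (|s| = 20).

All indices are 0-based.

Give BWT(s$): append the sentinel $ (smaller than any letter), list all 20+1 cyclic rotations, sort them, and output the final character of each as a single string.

rank  rotation               last
    0  $ccdddefcfbegeebgfffc  c
    1  begeebgfffc$ccdddefcf  f
    2  bgfffc$ccdddefcfbegee  e
    3  c$ccdddefcfbegeebgfff  f
    4  ccdddefcfbegeebgfffc$  $
    5  cdddefcfbegeebgfffc$c  c
    6  cfbegeebgfffc$ccdddef  f
    7  dddefcfbegeebgfffc$cc  c
    8  ddefcfbegeebgfffc$ccd  d
    9  defcfbegeebgfffc$ccdd  d
   10  ebgfffc$ccdddefcfbege  e
   11  eebgfffc$ccdddefcfbeg  g
   12  efcfbegeebgfffc$ccddd  d
   13  egeebgfffc$ccdddefcfb  b
   14  fbegeebgfffc$ccdddefc  c
   15  fc$ccdddefcfbegeebgff  f
   16  fcfbegeebgfffc$ccddde  e
   17  ffc$ccdddefcfbegeebgf  f
   18  fffc$ccdddefcfbegeebg  g
   19  geebgfffc$ccdddefcfbe  e
   20  gfffc$ccdddefcfbegeeb  b

cfef$cfcddegdbcfefgeb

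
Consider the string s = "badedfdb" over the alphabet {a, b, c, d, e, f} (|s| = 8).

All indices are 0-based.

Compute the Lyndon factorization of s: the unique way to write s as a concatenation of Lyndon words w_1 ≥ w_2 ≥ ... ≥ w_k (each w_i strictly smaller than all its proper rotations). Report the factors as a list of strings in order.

["b", "adedfdb"]

emit factor 1: 'b' (i=0, period=1)
emit factor 2: 'adedfdb' (i=1, period=7)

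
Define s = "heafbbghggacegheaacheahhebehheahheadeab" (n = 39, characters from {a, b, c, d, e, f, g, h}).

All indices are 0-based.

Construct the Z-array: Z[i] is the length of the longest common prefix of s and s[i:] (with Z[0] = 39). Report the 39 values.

[39, 0, 0, 0, 0, 0, 0, 1, 0, 0, 0, 0, 0, 0, 3, 0, 0, 0, 0, 3, 0, 0, 1, 2, 0, 0, 0, 1, 3, 0, 0, 1, 3, 0, 0, 0, 0, 0, 0]

Z[0]=39
i=1: i≥r, start 0; Z[1]=0
i=2: i≥r, start 0; Z[2]=0
i=3: i≥r, start 0; Z[3]=0
i=4: i≥r, start 0; Z[4]=0
i=5: i≥r, start 0; Z[5]=0
i=6: i≥r, start 0; Z[6]=0
i=7: i≥r, start 0; Z[7]=1 grow→box=[7,8)
i=8: i≥r, start 0; Z[8]=0
i=9: i≥r, start 0; Z[9]=0
i=10: i≥r, start 0; Z[10]=0
i=11: i≥r, start 0; Z[11]=0
i=12: i≥r, start 0; Z[12]=0
i=13: i≥r, start 0; Z[13]=0
i=14: i≥r, start 0; Z[14]=3 grow→box=[14,17)
i=15: min(r-i=2, Z[1]=0)=0; Z[15]=0
i=16: min(r-i=1, Z[2]=0)=0; Z[16]=0
i=17: i≥r, start 0; Z[17]=0
i=18: i≥r, start 0; Z[18]=0
i=19: i≥r, start 0; Z[19]=3 grow→box=[19,22)
i=20: min(r-i=2, Z[1]=0)=0; Z[20]=0
i=21: min(r-i=1, Z[2]=0)=0; Z[21]=0
i=22: i≥r, start 0; Z[22]=1 grow→box=[22,23)
i=23: i≥r, start 0; Z[23]=2 grow→box=[23,25)
i=24: min(r-i=1, Z[1]=0)=0; Z[24]=0
i=25: i≥r, start 0; Z[25]=0
i=26: i≥r, start 0; Z[26]=0
i=27: i≥r, start 0; Z[27]=1 grow→box=[27,28)
i=28: i≥r, start 0; Z[28]=3 grow→box=[28,31)
i=29: min(r-i=2, Z[1]=0)=0; Z[29]=0
i=30: min(r-i=1, Z[2]=0)=0; Z[30]=0
i=31: i≥r, start 0; Z[31]=1 grow→box=[31,32)
i=32: i≥r, start 0; Z[32]=3 grow→box=[32,35)
i=33: min(r-i=2, Z[1]=0)=0; Z[33]=0
i=34: min(r-i=1, Z[2]=0)=0; Z[34]=0
i=35: i≥r, start 0; Z[35]=0
i=36: i≥r, start 0; Z[36]=0
i=37: i≥r, start 0; Z[37]=0
i=38: i≥r, start 0; Z[38]=0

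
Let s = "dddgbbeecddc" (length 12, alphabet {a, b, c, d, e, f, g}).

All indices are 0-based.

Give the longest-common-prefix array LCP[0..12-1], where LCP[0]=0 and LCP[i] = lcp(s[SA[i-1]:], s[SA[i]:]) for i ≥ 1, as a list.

[0, 1, 0, 1, 0, 1, 2, 2, 1, 0, 1, 0]

sorted suffixes:
  #0 SA[0]=4  'bbeecddc'
  #1 SA[1]=5  'beecddc'
  #2 SA[2]=11  'c'
  #3 SA[3]=8  'cddc'
  #4 SA[4]=10  'dc'
  #5 SA[5]=9  'ddc'
  #6 SA[6]=0  'dddgbbeecddc'
  #7 SA[7]=1  'ddgbbeecddc'
  #8 SA[8]=2  'dgbbeecddc'
  #9 SA[9]=7  'ecddc'
  #10 SA[10]=6  'eecddc'
  #11 SA[11]=3  'gbbeecddc'

SA = [4, 5, 11, 8, 10, 9, 0, 1, 2, 7, 6, 3]
rank  pair      lcp
   1  s[4:],s[5:]  1  'b'
   2  s[5:],s[11:]  0  ''
   3  s[11:],s[8:]  1  'c'
   4  s[8:],s[10:]  0  ''
   5  s[10:],s[9:]  1  'd'
   6  s[9:],s[0:]  2  'dd'
   7  s[0:],s[1:]  2  'dd'
   8  s[1:],s[2:]  1  'd'
   9  s[2:],s[7:]  0  ''
  10  s[7:],s[6:]  1  'e'
  11  s[6:],s[3:]  0  ''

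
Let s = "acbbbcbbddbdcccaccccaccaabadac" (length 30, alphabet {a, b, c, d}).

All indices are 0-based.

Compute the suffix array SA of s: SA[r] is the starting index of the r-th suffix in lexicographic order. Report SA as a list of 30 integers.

[23, 24, 28, 0, 20, 15, 26, 25, 2, 3, 6, 4, 10, 7, 29, 22, 19, 14, 1, 5, 21, 18, 13, 17, 12, 16, 27, 9, 11, 8]

rank→(start, suffix):
  0 → (23, 'aabadac')
  1 → (24, 'abadac')
  2 → (28, 'ac')
  3 → (0, 'acbbbcbbddbdcccaccccaccaabadac')
  4 → (20, 'accaabadac')
  5 → (15, 'accccaccaabadac')
  6 → (26, 'adac')
  7 → (25, 'badac')
  8 → (2, 'bbbcbbddbdcccaccccaccaabadac')
  9 → (3, 'bbcbbddbdcccaccccaccaabadac')
  10 → (6, 'bbddbdcccaccccaccaabadac')
  11 → (4, 'bcbbddbdcccaccccaccaabadac')
  12 → (10, 'bdcccaccccaccaabadac')
  13 → (7, 'bddbdcccaccccaccaabadac')
  14 → (29, 'c')
  15 → (22, 'caabadac')
  16 → (19, 'caccaabadac')
  17 → (14, 'caccccaccaabadac')
  18 → (1, 'cbbbcbbddbdcccaccccaccaabadac')
  19 → (5, 'cbbddbdcccaccccaccaabadac')
  20 → (21, 'ccaabadac')
  21 → (18, 'ccaccaabadac')
  22 → (13, 'ccaccccaccaabadac')
  23 → (17, 'cccaccaabadac')
  24 → (12, 'cccaccccaccaabadac')
  25 → (16, 'ccccaccaabadac')
  26 → (27, 'dac')
  27 → (9, 'dbdcccaccccaccaabadac')
  28 → (11, 'dcccaccccaccaabadac')
  29 → (8, 'ddbdcccaccccaccaabadac')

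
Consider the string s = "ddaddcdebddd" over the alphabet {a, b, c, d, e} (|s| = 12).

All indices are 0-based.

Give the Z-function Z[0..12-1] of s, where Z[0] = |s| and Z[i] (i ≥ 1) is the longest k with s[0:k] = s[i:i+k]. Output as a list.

[12, 1, 0, 2, 1, 0, 1, 0, 0, 2, 2, 1]

Z[0]=12
i=1: outside box; Z[1]=1 extend→box=[1,2)
i=2: outside box; Z[2]=0
i=3: outside box; Z[3]=2 extend→box=[3,5)
i=4: min(r-i=1, Z[1]=1)=1; Z[4]=1
i=5: outside box; Z[5]=0
i=6: outside box; Z[6]=1 extend→box=[6,7)
i=7: outside box; Z[7]=0
i=8: outside box; Z[8]=0
i=9: outside box; Z[9]=2 extend→box=[9,11)
i=10: min(r-i=1, Z[1]=1)=1; Z[10]=2 extend→box=[10,12)
i=11: min(r-i=1, Z[1]=1)=1; Z[11]=1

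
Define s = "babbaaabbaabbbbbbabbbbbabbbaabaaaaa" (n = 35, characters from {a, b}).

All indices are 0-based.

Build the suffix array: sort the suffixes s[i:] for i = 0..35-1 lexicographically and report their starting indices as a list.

[34, 33, 32, 31, 30, 4, 27, 5, 9, 28, 1, 6, 23, 17, 10, 29, 3, 26, 8, 0, 22, 16, 2, 25, 7, 21, 15, 24, 20, 14, 19, 13, 18, 12, 11]

rank→(start, suffix):
  0 → (34, 'a')
  1 → (33, 'aa')
  2 → (32, 'aaa')
  3 → (31, 'aaaa')
  4 → (30, 'aaaaa')
  5 → (4, 'aaabbaabbbbbbabbbbbabbbaabaaaaa')
  6 → (27, 'aabaaaaa')
  7 → (5, 'aabbaabbbbbbabbbbbabbbaabaaaaa')
  8 → (9, 'aabbbbbbabbbbbabbbaabaaaaa')
  9 → (28, 'abaaaaa')
  10 → (1, 'abbaaabbaabbbbbbabbbbbabbbaabaaaaa')
  11 → (6, 'abbaabbbbbbabbbbbabbbaabaaaaa')
  12 → (23, 'abbbaabaaaaa')
  13 → (17, 'abbbbbabbbaabaaaaa')
  14 → (10, 'abbbbbbabbbbbabbbaabaaaaa')
  15 → (29, 'baaaaa')
  16 → (3, 'baaabbaabbbbbbabbbbbabbbaabaaaaa')
  17 → (26, 'baabaaaaa')
  18 → (8, 'baabbbbbbabbbbbabbbaabaaaaa')
  19 → (0, 'babbaaabbaabbbbbbabbbbbabbbaabaaaaa')
  20 → (22, 'babbbaabaaaaa')
  21 → (16, 'babbbbbabbbaabaaaaa')
  22 → (2, 'bbaaabbaabbbbbbabbbbbabbbaabaaaaa')
  23 → (25, 'bbaabaaaaa')
  24 → (7, 'bbaabbbbbbabbbbbabbbaabaaaaa')
  25 → (21, 'bbabbbaabaaaaa')
  26 → (15, 'bbabbbbbabbbaabaaaaa')
  27 → (24, 'bbbaabaaaaa')
  28 → (20, 'bbbabbbaabaaaaa')
  29 → (14, 'bbbabbbbbabbbaabaaaaa')
  30 → (19, 'bbbbabbbaabaaaaa')
  31 → (13, 'bbbbabbbbbabbbaabaaaaa')
  32 → (18, 'bbbbbabbbaabaaaaa')
  33 → (12, 'bbbbbabbbbbabbbaabaaaaa')
  34 → (11, 'bbbbbbabbbbbabbbaabaaaaa')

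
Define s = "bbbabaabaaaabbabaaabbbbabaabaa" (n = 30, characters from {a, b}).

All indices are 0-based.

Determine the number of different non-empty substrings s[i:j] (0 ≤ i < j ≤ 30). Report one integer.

sorted suffixes:
  #0 SA[0]=29  'a'
  #1 SA[1]=28  'aa'
  #2 SA[2]=8  'aaaabbabaaabbbbabaabaa'
  #3 SA[3]=9  'aaabbabaaabbbbabaabaa'
  #4 SA[4]=16  'aaabbbbabaabaa'
  #5 SA[5]=25  'aabaa'
  #6 SA[6]=5  'aabaaaabbabaaabbbbabaabaa'
  #7 SA[7]=10  'aabbabaaabbbbabaabaa'
  #8 SA[8]=17  'aabbbbabaabaa'
  #9 SA[9]=26  'abaa'
  #10 SA[10]=6  'abaaaabbabaaabbbbabaabaa'
  #11 SA[11]=14  'abaaabbbbabaabaa'
  #12 SA[12]=23  'abaabaa'
  #13 SA[13]=3  'abaabaaaabbabaaabbbbabaabaa'
  #14 SA[14]=11  'abbabaaabbbbabaabaa'
  #15 SA[15]=18  'abbbbabaabaa'
  #16 SA[16]=27  'baa'
  #17 SA[17]=7  'baaaabbabaaabbbbabaabaa'
  #18 SA[18]=15  'baaabbbbabaabaa'
  #19 SA[19]=24  'baabaa'
  #20 SA[20]=4  'baabaaaabbabaaabbbbabaabaa'
  #21 SA[21]=13  'babaaabbbbabaabaa'
  #22 SA[22]=22  'babaabaa'
  #23 SA[23]=2  'babaabaaaabbabaaabbbbabaabaa'
  #24 SA[24]=12  'bbabaaabbbbabaabaa'
  #25 SA[25]=21  'bbabaabaa'
  #26 SA[26]=1  'bbabaabaaaabbabaaabbbbabaabaa'
  #27 SA[27]=20  'bbbabaabaa'
  #28 SA[28]=0  'bbbabaabaaaabbabaaabbbbabaabaa'
  #29 SA[29]=19  'bbbbabaabaa'

SA = [29, 28, 8, 9, 16, 25, 5, 10, 17, 26, 6, 14, 23, 3, 11, 18, 27, 7, 15, 24, 4, 13, 22, 2, 12, 21, 1, 20, 0, 19]
rank  pair      lcp
   1  s[29:],s[28:]  1  'a'
   2  s[28:],s[8:]  2  'aa'
   3  s[8:],s[9:]  3  'aaa'
   4  s[9:],s[16:]  5  'aaabb'
   5  s[16:],s[25:]  2  'aa'
   6  s[25:],s[5:]  5  'aabaa'
   7  s[5:],s[10:]  3  'aab'
   8  s[10:],s[17:]  4  'aabb'
   9  s[17:],s[26:]  1  'a'
  10  s[26:],s[6:]  4  'abaa'
  11  s[6:],s[14:]  5  'abaaa'
  12  s[14:],s[23:]  4  'abaa'
  13  s[23:],s[3:]  7  'abaabaa'
  14  s[3:],s[11:]  2  'ab'
  15  s[11:],s[18:]  3  'abb'
  16  s[18:],s[27:]  0  ''
  17  s[27:],s[7:]  3  'baa'
  18  s[7:],s[15:]  4  'baaa'
  19  s[15:],s[24:]  3  'baa'
  20  s[24:],s[4:]  6  'baabaa'
  21  s[4:],s[13:]  2  'ba'
  22  s[13:],s[22:]  5  'babaa'
  23  s[22:],s[2:]  8  'babaabaa'
  24  s[2:],s[12:]  1  'b'
  25  s[12:],s[21:]  6  'bbabaa'
  26  s[21:],s[1:]  9  'bbabaabaa'
  27  s[1:],s[20:]  2  'bb'
  28  s[20:],s[0:]  10  'bbbabaabaa'
  29  s[0:],s[19:]  3  'bbb'

n(n+1)/2 = 30·31/2 = 465
Σ LCP = 0 + 1 + 2 + 3 + 5 + 2 + 5 + 3 + 4 + 1 + 4 + 5 + 4 + 7 + 2 + 3 + 0 + 3 + 4 + 3 + 6 + 2 + 5 + 8 + 1 + 6 + 9 + 2 + 10 + 3 = 113
distinct = 465 − 113 = 352

352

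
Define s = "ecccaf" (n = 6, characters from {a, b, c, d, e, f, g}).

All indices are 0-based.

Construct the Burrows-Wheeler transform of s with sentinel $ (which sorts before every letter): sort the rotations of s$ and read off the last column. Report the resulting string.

fccce$a

rank  rotation last
    0  $ecccaf  f
    1  af$eccc  c
    2  caf$ecc  c
    3  ccaf$ec  c
    4  cccaf$e  e
    5  ecccaf$  $
    6  f$eccca  a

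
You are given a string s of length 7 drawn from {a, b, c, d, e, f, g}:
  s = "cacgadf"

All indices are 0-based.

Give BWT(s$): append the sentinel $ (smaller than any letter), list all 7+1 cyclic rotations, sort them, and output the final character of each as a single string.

fcg$aadc

rank  rotation  last
    0  $cacgadf  f
    1  acgadf$c  c
    2  adf$cacg  g
    3  cacgadf$  $
    4  cgadf$ca  a
    5  df$cacga  a
    6  f$cacgad  d
    7  gadf$cac  c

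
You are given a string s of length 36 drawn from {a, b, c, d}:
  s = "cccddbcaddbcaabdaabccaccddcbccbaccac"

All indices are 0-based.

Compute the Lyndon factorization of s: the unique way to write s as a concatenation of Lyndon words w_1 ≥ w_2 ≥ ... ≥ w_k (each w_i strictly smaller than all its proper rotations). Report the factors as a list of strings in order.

["cccdd", "bc", "addbc", "aabd", "aabccaccddcbccbaccac"]

emit factor 1: 'cccdd' (i=0, period=5)
emit factor 2: 'bc' (i=5, period=2)
emit factor 3: 'addbc' (i=7, period=5)
emit factor 4: 'aabd' (i=12, period=4)
emit factor 5: 'aabccaccddcbccbaccac' (i=16, period=20)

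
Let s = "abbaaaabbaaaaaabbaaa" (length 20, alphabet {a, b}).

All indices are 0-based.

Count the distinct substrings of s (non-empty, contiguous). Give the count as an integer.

131

sorted suffixes:
  #0 SA[0]=19  'a'
  #1 SA[1]=18  'aa'
  #2 SA[2]=17  'aaa'
  #3 SA[3]=9  'aaaaaabbaaa'
  #4 SA[4]=10  'aaaaabbaaa'
  #5 SA[5]=11  'aaaabbaaa'
  #6 SA[6]=3  'aaaabbaaaaaabbaaa'
  #7 SA[7]=12  'aaabbaaa'
  #8 SA[8]=4  'aaabbaaaaaabbaaa'
  #9 SA[9]=13  'aabbaaa'
  #10 SA[10]=5  'aabbaaaaaabbaaa'
  #11 SA[11]=14  'abbaaa'
  #12 SA[12]=6  'abbaaaaaabbaaa'
  #13 SA[13]=0  'abbaaaabbaaaaaabbaaa'
  #14 SA[14]=16  'baaa'
  #15 SA[15]=8  'baaaaaabbaaa'
  #16 SA[16]=2  'baaaabbaaaaaabbaaa'
  #17 SA[17]=15  'bbaaa'
  #18 SA[18]=7  'bbaaaaaabbaaa'
  #19 SA[19]=1  'bbaaaabbaaaaaabbaaa'

SA = [19, 18, 17, 9, 10, 11, 3, 12, 4, 13, 5, 14, 6, 0, 16, 8, 2, 15, 7, 1]
rank  pair      lcp
   1  s[19:],s[18:]  1  'a'
   2  s[18:],s[17:]  2  'aa'
   3  s[17:],s[9:]  3  'aaa'
   4  s[9:],s[10:]  5  'aaaaa'
   5  s[10:],s[11:]  4  'aaaa'
   6  s[11:],s[3:]  9  'aaaabbaaa'
   7  s[3:],s[12:]  3  'aaa'
   8  s[12:],s[4:]  8  'aaabbaaa'
   9  s[4:],s[13:]  2  'aa'
  10  s[13:],s[5:]  7  'aabbaaa'
  11  s[5:],s[14:]  1  'a'
  12  s[14:],s[6:]  6  'abbaaa'
  13  s[6:],s[0:]  7  'abbaaaa'
  14  s[0:],s[16:]  0  ''
  15  s[16:],s[8:]  4  'baaa'
  16  s[8:],s[2:]  5  'baaaa'
  17  s[2:],s[15:]  1  'b'
  18  s[15:],s[7:]  5  'bbaaa'
  19  s[7:],s[1:]  6  'bbaaaa'

n(n+1)/2 = 20·21/2 = 210
Σ LCP = 0 + 1 + 2 + 3 + 5 + 4 + 9 + 3 + 8 + 2 + 7 + 1 + 6 + 7 + 0 + 4 + 5 + 1 + 5 + 6 = 79
distinct = 210 − 79 = 131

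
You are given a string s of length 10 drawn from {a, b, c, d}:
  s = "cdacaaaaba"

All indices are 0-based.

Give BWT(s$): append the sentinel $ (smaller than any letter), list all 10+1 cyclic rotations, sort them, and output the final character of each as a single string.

rank  rotation     last
    0  $cdacaaaaba  a
    1  a$cdacaaaab  b
    2  aaaaba$cdac  c
    3  aaaba$cdaca  a
    4  aaba$cdacaa  a
    5  aba$cdacaaa  a
    6  acaaaaba$cd  d
    7  ba$cdacaaaa  a
    8  caaaaba$cda  a
    9  cdacaaaaba$  $
   10  dacaaaaba$c  c

abcaaadaa$c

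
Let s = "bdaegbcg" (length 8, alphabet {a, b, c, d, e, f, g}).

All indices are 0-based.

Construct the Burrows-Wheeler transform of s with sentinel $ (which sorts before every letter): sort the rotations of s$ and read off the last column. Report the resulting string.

gdg$bbace

rank  rotation   last
    0  $bdaegbcg  g
    1  aegbcg$bd  d
    2  bcg$bdaeg  g
    3  bdaegbcg$  $
    4  cg$bdaegb  b
    5  daegbcg$b  b
    6  egbcg$bda  a
    7  g$bdaegbc  c
    8  gbcg$bdae  e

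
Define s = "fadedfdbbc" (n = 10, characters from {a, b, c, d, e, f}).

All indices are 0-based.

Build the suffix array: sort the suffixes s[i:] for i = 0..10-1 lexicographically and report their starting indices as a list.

[1, 7, 8, 9, 6, 2, 4, 3, 0, 5]

rank | idx | suffix
   0 |   1 | adedfdbbc
   1 |   7 | bbc
   2 |   8 | bc
   3 |   9 | c
   4 |   6 | dbbc
   5 |   2 | dedfdbbc
   6 |   4 | dfdbbc
   7 |   3 | edfdbbc
   8 |   0 | fadedfdbbc
   9 |   5 | fdbbc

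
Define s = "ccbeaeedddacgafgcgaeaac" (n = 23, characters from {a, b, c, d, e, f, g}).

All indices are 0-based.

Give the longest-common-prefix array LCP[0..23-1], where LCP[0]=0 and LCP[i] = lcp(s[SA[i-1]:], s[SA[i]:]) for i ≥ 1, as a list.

rank | idx | suffix
   0 |  20 | aac
   1 |  21 | ac
   2 |  10 | acgafgcgaeaac
   3 |  18 | aeaac
   4 |   4 | aeedddacgafgcgaeaac
   5 |  13 | afgcgaeaac
   6 |   2 | beaeedddacgafgcgaeaac
   7 |  22 | c
   8 |   1 | cbeaeedddacgafgcgaeaac
   9 |   0 | ccbeaeedddacgafgcgaeaac
  10 |  16 | cgaeaac
  11 |  11 | cgafgcgaeaac
  12 |   9 | dacgafgcgaeaac
  13 |   8 | ddacgafgcgaeaac
  14 |   7 | dddacgafgcgaeaac
  15 |  19 | eaac
  16 |   3 | eaeedddacgafgcgaeaac
  17 |   6 | edddacgafgcgaeaac
  18 |   5 | eedddacgafgcgaeaac
  19 |  14 | fgcgaeaac
  20 |  17 | gaeaac
  21 |  12 | gafgcgaeaac
  22 |  15 | gcgaeaac

SA = [20, 21, 10, 18, 4, 13, 2, 22, 1, 0, 16, 11, 9, 8, 7, 19, 3, 6, 5, 14, 17, 12, 15]
rank  pair      lcp
   1  s[20:],s[21:]  1  'a'
   2  s[21:],s[10:]  2  'ac'
   3  s[10:],s[18:]  1  'a'
   4  s[18:],s[4:]  2  'ae'
   5  s[4:],s[13:]  1  'a'
   6  s[13:],s[2:]  0  ''
   7  s[2:],s[22:]  0  ''
   8  s[22:],s[1:]  1  'c'
   9  s[1:],s[0:]  1  'c'
  10  s[0:],s[16:]  1  'c'
  11  s[16:],s[11:]  3  'cga'
  12  s[11:],s[9:]  0  ''
  13  s[9:],s[8:]  1  'd'
  14  s[8:],s[7:]  2  'dd'
  15  s[7:],s[19:]  0  ''
  16  s[19:],s[3:]  2  'ea'
  17  s[3:],s[6:]  1  'e'
  18  s[6:],s[5:]  1  'e'
  19  s[5:],s[14:]  0  ''
  20  s[14:],s[17:]  0  ''
  21  s[17:],s[12:]  2  'ga'
  22  s[12:],s[15:]  1  'g'

[0, 1, 2, 1, 2, 1, 0, 0, 1, 1, 1, 3, 0, 1, 2, 0, 2, 1, 1, 0, 0, 2, 1]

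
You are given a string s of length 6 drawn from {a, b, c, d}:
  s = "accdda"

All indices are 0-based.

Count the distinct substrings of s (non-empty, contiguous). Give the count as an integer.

18

sorted suffixes:
  #0 SA[0]=5  'a'
  #1 SA[1]=0  'accdda'
  #2 SA[2]=1  'ccdda'
  #3 SA[3]=2  'cdda'
  #4 SA[4]=4  'da'
  #5 SA[5]=3  'dda'

SA = [5, 0, 1, 2, 4, 3]
[i] adj suffixes → lcp
  [1] 5/0 → 1 ('a')
  [2] 0/1 → 0 ('')
  [3] 1/2 → 1 ('c')
  [4] 2/4 → 0 ('')
  [5] 4/3 → 1 ('d')

n(n+1)/2 = 6·7/2 = 21
Σ LCP = 0 + 1 + 0 + 1 + 0 + 1 = 3
distinct = 21 − 3 = 18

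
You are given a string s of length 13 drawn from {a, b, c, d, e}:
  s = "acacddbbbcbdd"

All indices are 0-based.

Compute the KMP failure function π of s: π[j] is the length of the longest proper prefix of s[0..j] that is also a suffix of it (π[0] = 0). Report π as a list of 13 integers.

π[0] = 0
j=1 s[j]='c': π[1]=0 (border '')
j=2 s[j]='a': π[2]=1 (border 'a')
j=3 s[j]='c': π[3]=2 (border 'ac')
j=4 s[j]='d': k: 2→0; π[4]=0 (border '')
j=5 s[j]='d': π[5]=0 (border '')
j=6 s[j]='b': π[6]=0 (border '')
j=7 s[j]='b': π[7]=0 (border '')
j=8 s[j]='b': π[8]=0 (border '')
j=9 s[j]='c': π[9]=0 (border '')
j=10 s[j]='b': π[10]=0 (border '')
j=11 s[j]='d': π[11]=0 (border '')
j=12 s[j]='d': π[12]=0 (border '')

[0, 0, 1, 2, 0, 0, 0, 0, 0, 0, 0, 0, 0]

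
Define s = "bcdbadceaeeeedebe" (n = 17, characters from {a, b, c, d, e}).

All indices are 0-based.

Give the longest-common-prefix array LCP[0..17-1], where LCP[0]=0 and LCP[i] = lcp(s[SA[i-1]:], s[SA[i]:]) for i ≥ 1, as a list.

rank | idx | suffix
   0 |   4 | adceaeeeedebe
   1 |   8 | aeeeedebe
   2 |   3 | badceaeeeedebe
   3 |   0 | bcdbadceaeeeedebe
   4 |  15 | be
   5 |   1 | cdbadceaeeeedebe
   6 |   6 | ceaeeeedebe
   7 |   2 | dbadceaeeeedebe
   8 |   5 | dceaeeeedebe
   9 |  13 | debe
  10 |  16 | e
  11 |   7 | eaeeeedebe
  12 |  14 | ebe
  13 |  12 | edebe
  14 |  11 | eedebe
  15 |  10 | eeedebe
  16 |   9 | eeeedebe

SA = [4, 8, 3, 0, 15, 1, 6, 2, 5, 13, 16, 7, 14, 12, 11, 10, 9]
[i] adj suffixes → lcp
  [1] 4/8 → 1 ('a')
  [2] 8/3 → 0 ('')
  [3] 3/0 → 1 ('b')
  [4] 0/15 → 1 ('b')
  [5] 15/1 → 0 ('')
  [6] 1/6 → 1 ('c')
  [7] 6/2 → 0 ('')
  [8] 2/5 → 1 ('d')
  [9] 5/13 → 1 ('d')
  [10] 13/16 → 0 ('')
  [11] 16/7 → 1 ('e')
  [12] 7/14 → 1 ('e')
  [13] 14/12 → 1 ('e')
  [14] 12/11 → 1 ('e')
  [15] 11/10 → 2 ('ee')
  [16] 10/9 → 3 ('eee')

[0, 1, 0, 1, 1, 0, 1, 0, 1, 1, 0, 1, 1, 1, 1, 2, 3]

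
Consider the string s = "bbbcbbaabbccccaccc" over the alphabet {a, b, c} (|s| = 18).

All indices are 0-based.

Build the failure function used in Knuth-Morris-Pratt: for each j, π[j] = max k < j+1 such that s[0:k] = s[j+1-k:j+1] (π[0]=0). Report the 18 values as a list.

π[0] = 0
j=1 s[j]='b': π[1]=1 (border 'b')
j=2 s[j]='b': π[2]=2 (border 'bb')
j=3 s[j]='c': k: 2→1→0; π[3]=0 (border '')
j=4 s[j]='b': π[4]=1 (border 'b')
j=5 s[j]='b': π[5]=2 (border 'bb')
j=6 s[j]='a': k: 2→1→0; π[6]=0 (border '')
j=7 s[j]='a': π[7]=0 (border '')
j=8 s[j]='b': π[8]=1 (border 'b')
j=9 s[j]='b': π[9]=2 (border 'bb')
j=10 s[j]='c': k: 2→1→0; π[10]=0 (border '')
j=11 s[j]='c': π[11]=0 (border '')
j=12 s[j]='c': π[12]=0 (border '')
j=13 s[j]='c': π[13]=0 (border '')
j=14 s[j]='a': π[14]=0 (border '')
j=15 s[j]='c': π[15]=0 (border '')
j=16 s[j]='c': π[16]=0 (border '')
j=17 s[j]='c': π[17]=0 (border '')

[0, 1, 2, 0, 1, 2, 0, 0, 1, 2, 0, 0, 0, 0, 0, 0, 0, 0]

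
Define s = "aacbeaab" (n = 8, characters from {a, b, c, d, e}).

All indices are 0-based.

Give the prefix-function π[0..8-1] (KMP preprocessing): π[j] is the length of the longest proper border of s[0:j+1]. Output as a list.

[0, 1, 0, 0, 0, 1, 2, 0]

π[0] = 0
j=1 s[j]='a': π[1]=1 (border 'a')
j=2 s[j]='c': k: 1→0; π[2]=0 (border '')
j=3 s[j]='b': π[3]=0 (border '')
j=4 s[j]='e': π[4]=0 (border '')
j=5 s[j]='a': π[5]=1 (border 'a')
j=6 s[j]='a': π[6]=2 (border 'aa')
j=7 s[j]='b': k: 2→1→0; π[7]=0 (border '')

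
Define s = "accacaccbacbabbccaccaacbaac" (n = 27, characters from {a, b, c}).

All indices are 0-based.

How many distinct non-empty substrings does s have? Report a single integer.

rank | idx | suffix
   0 |  24 | aac
   1 |  20 | aacbaac
   2 |  12 | abbccaccaacbaac
   3 |  25 | ac
   4 |   3 | acaccbacbabbccaccaacbaac
   5 |  21 | acbaac
   6 |   9 | acbabbccaccaacbaac
   7 |  17 | accaacbaac
   8 |   0 | accacaccbacbabbccaccaacbaac
   9 |   5 | accbacbabbccaccaacbaac
  10 |  23 | baac
  11 |  11 | babbccaccaacbaac
  12 |   8 | bacbabbccaccaacbaac
  13 |  13 | bbccaccaacbaac
  14 |  14 | bccaccaacbaac
  15 |  26 | c
  16 |  19 | caacbaac
  17 |   2 | cacaccbacbabbccaccaacbaac
  18 |  16 | caccaacbaac
  19 |   4 | caccbacbabbccaccaacbaac
  20 |  22 | cbaac
  21 |  10 | cbabbccaccaacbaac
  22 |   7 | cbacbabbccaccaacbaac
  23 |  18 | ccaacbaac
  24 |   1 | ccacaccbacbabbccaccaacbaac
  25 |  15 | ccaccaacbaac
  26 |   6 | ccbacbabbccaccaacbaac

SA = [24, 20, 12, 25, 3, 21, 9, 17, 0, 5, 23, 11, 8, 13, 14, 26, 19, 2, 16, 4, 22, 10, 7, 18, 1, 15, 6]
rank  pair      lcp
   1  s[24:],s[20:]  3  'aac'
   2  s[20:],s[12:]  1  'a'
   3  s[12:],s[25:]  1  'a'
   4  s[25:],s[3:]  2  'ac'
   5  s[3:],s[21:]  2  'ac'
   6  s[21:],s[9:]  4  'acba'
   7  s[9:],s[17:]  2  'ac'
   8  s[17:],s[0:]  4  'acca'
   9  s[0:],s[5:]  3  'acc'
  10  s[5:],s[23:]  0  ''
  11  s[23:],s[11:]  2  'ba'
  12  s[11:],s[8:]  2  'ba'
  13  s[8:],s[13:]  1  'b'
  14  s[13:],s[14:]  1  'b'
  15  s[14:],s[26:]  0  ''
  16  s[26:],s[19:]  1  'c'
  17  s[19:],s[2:]  2  'ca'
  18  s[2:],s[16:]  3  'cac'
  19  s[16:],s[4:]  4  'cacc'
  20  s[4:],s[22:]  1  'c'
  21  s[22:],s[10:]  3  'cba'
  22  s[10:],s[7:]  3  'cba'
  23  s[7:],s[18:]  1  'c'
  24  s[18:],s[1:]  3  'cca'
  25  s[1:],s[15:]  4  'ccac'
  26  s[15:],s[6:]  2  'cc'

n(n+1)/2 = 27·28/2 = 378
Σ LCP = 0 + 3 + 1 + 1 + 2 + 2 + 4 + 2 + 4 + 3 + 0 + 2 + 2 + 1 + 1 + 0 + 1 + 2 + 3 + 4 + 1 + 3 + 3 + 1 + 3 + 4 + 2 = 55
distinct = 378 − 55 = 323

323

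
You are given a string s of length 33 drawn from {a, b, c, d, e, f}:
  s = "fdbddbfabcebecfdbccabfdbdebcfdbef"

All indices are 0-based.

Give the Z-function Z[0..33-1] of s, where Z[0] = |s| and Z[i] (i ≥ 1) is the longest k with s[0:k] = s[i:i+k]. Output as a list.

Z[0]=33
i=1: fresh scan; Z[1]=0
i=2: fresh scan; Z[2]=0
i=3: fresh scan; Z[3]=0
i=4: fresh scan; Z[4]=0
i=5: fresh scan; Z[5]=0
i=6: fresh scan; Z[6]=1 grow→box=[6,7)
i=7: fresh scan; Z[7]=0
i=8: fresh scan; Z[8]=0
i=9: fresh scan; Z[9]=0
i=10: fresh scan; Z[10]=0
i=11: fresh scan; Z[11]=0
i=12: fresh scan; Z[12]=0
i=13: fresh scan; Z[13]=0
i=14: fresh scan; Z[14]=3 grow→box=[14,17)
i=15: min(r-i=2, Z[1]=0)=0; Z[15]=0
i=16: min(r-i=1, Z[2]=0)=0; Z[16]=0
i=17: fresh scan; Z[17]=0
i=18: fresh scan; Z[18]=0
i=19: fresh scan; Z[19]=0
i=20: fresh scan; Z[20]=0
i=21: fresh scan; Z[21]=4 grow→box=[21,25)
i=22: min(r-i=3, Z[1]=0)=0; Z[22]=0
i=23: min(r-i=2, Z[2]=0)=0; Z[23]=0
i=24: min(r-i=1, Z[3]=0)=0; Z[24]=0
i=25: fresh scan; Z[25]=0
i=26: fresh scan; Z[26]=0
i=27: fresh scan; Z[27]=0
i=28: fresh scan; Z[28]=3 grow→box=[28,31)
i=29: min(r-i=2, Z[1]=0)=0; Z[29]=0
i=30: min(r-i=1, Z[2]=0)=0; Z[30]=0
i=31: fresh scan; Z[31]=0
i=32: fresh scan; Z[32]=1 grow→box=[32,33)

[33, 0, 0, 0, 0, 0, 1, 0, 0, 0, 0, 0, 0, 0, 3, 0, 0, 0, 0, 0, 0, 4, 0, 0, 0, 0, 0, 0, 3, 0, 0, 0, 1]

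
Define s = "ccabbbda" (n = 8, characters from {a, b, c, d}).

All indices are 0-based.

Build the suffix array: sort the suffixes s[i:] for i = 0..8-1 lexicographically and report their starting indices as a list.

rank | idx | suffix
   0 |   7 | a
   1 |   2 | abbbda
   2 |   3 | bbbda
   3 |   4 | bbda
   4 |   5 | bda
   5 |   1 | cabbbda
   6 |   0 | ccabbbda
   7 |   6 | da

[7, 2, 3, 4, 5, 1, 0, 6]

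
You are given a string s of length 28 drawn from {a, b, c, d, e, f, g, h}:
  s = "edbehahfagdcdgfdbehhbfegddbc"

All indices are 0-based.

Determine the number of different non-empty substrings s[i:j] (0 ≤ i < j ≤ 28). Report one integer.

rank | idx | suffix
   0 |   8 | agdcdgfdbehhbfegddbc
   1 |   5 | ahfagdcdgfdbehhbfegddbc
   2 |  26 | bc
   3 |   2 | behahfagdcdgfdbehhbfegddbc
   4 |  16 | behhbfegddbc
   5 |  20 | bfegddbc
   6 |  27 | c
   7 |  11 | cdgfdbehhbfegddbc
   8 |  25 | dbc
   9 |   1 | dbehahfagdcdgfdbehhbfegddbc
  10 |  15 | dbehhbfegddbc
  11 |  10 | dcdgfdbehhbfegddbc
  12 |  24 | ddbc
  13 |  12 | dgfdbehhbfegddbc
  14 |   0 | edbehahfagdcdgfdbehhbfegddbc
  15 |  22 | egddbc
  16 |   3 | ehahfagdcdgfdbehhbfegddbc
  17 |  17 | ehhbfegddbc
  18 |   7 | fagdcdgfdbehhbfegddbc
  19 |  14 | fdbehhbfegddbc
  20 |  21 | fegddbc
  21 |   9 | gdcdgfdbehhbfegddbc
  22 |  23 | gddbc
  23 |  13 | gfdbehhbfegddbc
  24 |   4 | hahfagdcdgfdbehhbfegddbc
  25 |  19 | hbfegddbc
  26 |   6 | hfagdcdgfdbehhbfegddbc
  27 |  18 | hhbfegddbc

SA = [8, 5, 26, 2, 16, 20, 27, 11, 25, 1, 15, 10, 24, 12, 0, 22, 3, 17, 7, 14, 21, 9, 23, 13, 4, 19, 6, 18]
i: (SA[i-1],SA[i]) lcp shared
  1: (8,5) 1 'a'
  2: (5,26) 0 ''
  3: (26,2) 1 'b'
  4: (2,16) 3 'beh'
  5: (16,20) 1 'b'
  6: (20,27) 0 ''
  7: (27,11) 1 'c'
  8: (11,25) 0 ''
  9: (25,1) 2 'db'
  10: (1,15) 4 'dbeh'
  11: (15,10) 1 'd'
  12: (10,24) 1 'd'
  13: (24,12) 1 'd'
  14: (12,0) 0 ''
  15: (0,22) 1 'e'
  16: (22,3) 1 'e'
  17: (3,17) 2 'eh'
  18: (17,7) 0 ''
  19: (7,14) 1 'f'
  20: (14,21) 1 'f'
  21: (21,9) 0 ''
  22: (9,23) 2 'gd'
  23: (23,13) 1 'g'
  24: (13,4) 0 ''
  25: (4,19) 1 'h'
  26: (19,6) 1 'h'
  27: (6,18) 1 'h'

n(n+1)/2 = 28·29/2 = 406
Σ LCP = 0 + 1 + 0 + 1 + 3 + 1 + 0 + 1 + 0 + 2 + 4 + 1 + 1 + 1 + 0 + 1 + 1 + 2 + 0 + 1 + 1 + 0 + 2 + 1 + 0 + 1 + 1 + 1 = 28
distinct = 406 − 28 = 378

378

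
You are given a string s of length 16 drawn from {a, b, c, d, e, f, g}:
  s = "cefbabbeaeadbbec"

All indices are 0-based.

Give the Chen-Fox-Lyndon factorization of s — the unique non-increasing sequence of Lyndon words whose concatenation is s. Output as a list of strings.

emit factor 1: 'cef' (i=0, period=3)
emit factor 2: 'b' (i=3, period=1)
emit factor 3: 'abbeaeadbbec' (i=4, period=12)

["cef", "b", "abbeaeadbbec"]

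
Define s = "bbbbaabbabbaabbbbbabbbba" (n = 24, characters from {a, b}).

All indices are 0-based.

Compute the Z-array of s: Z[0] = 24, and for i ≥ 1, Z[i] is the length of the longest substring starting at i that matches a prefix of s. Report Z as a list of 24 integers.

[24, 3, 2, 1, 0, 0, 2, 1, 0, 2, 1, 0, 0, 4, 5, 3, 2, 1, 0, 5, 3, 2, 1, 0]

Z[0]=24
i=1: outside box; Z[1]=3 extend→box=[1,4)
i=2: min(r-i=2, Z[1]=3)=2; Z[2]=2
i=3: min(r-i=1, Z[2]=2)=1; Z[3]=1
i=4: outside box; Z[4]=0
i=5: outside box; Z[5]=0
i=6: outside box; Z[6]=2 extend→box=[6,8)
i=7: min(r-i=1, Z[1]=3)=1; Z[7]=1
i=8: outside box; Z[8]=0
i=9: outside box; Z[9]=2 extend→box=[9,11)
i=10: min(r-i=1, Z[1]=3)=1; Z[10]=1
i=11: outside box; Z[11]=0
i=12: outside box; Z[12]=0
i=13: outside box; Z[13]=4 extend→box=[13,17)
i=14: min(r-i=3, Z[1]=3)=3; Z[14]=5 extend→box=[14,19)
i=15: min(r-i=4, Z[1]=3)=3; Z[15]=3
i=16: min(r-i=3, Z[2]=2)=2; Z[16]=2
i=17: min(r-i=2, Z[3]=1)=1; Z[17]=1
i=18: min(r-i=1, Z[4]=0)=0; Z[18]=0
i=19: outside box; Z[19]=5 extend→box=[19,24)
i=20: min(r-i=4, Z[1]=3)=3; Z[20]=3
i=21: min(r-i=3, Z[2]=2)=2; Z[21]=2
i=22: min(r-i=2, Z[3]=1)=1; Z[22]=1
i=23: min(r-i=1, Z[4]=0)=0; Z[23]=0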